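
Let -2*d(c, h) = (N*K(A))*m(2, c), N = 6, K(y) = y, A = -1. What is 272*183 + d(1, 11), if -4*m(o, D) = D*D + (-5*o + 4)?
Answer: 199119/4 ≈ 49780.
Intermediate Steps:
m(o, D) = -1 - D²/4 + 5*o/4 (m(o, D) = -(D*D + (-5*o + 4))/4 = -(D² + (4 - 5*o))/4 = -(4 + D² - 5*o)/4 = -1 - D²/4 + 5*o/4)
d(c, h) = 9/2 - 3*c²/4 (d(c, h) = -6*(-1)*(-1 - c²/4 + (5/4)*2)/2 = -(-3)*(-1 - c²/4 + 5/2) = -(-3)*(3/2 - c²/4) = -(-9 + 3*c²/2)/2 = 9/2 - 3*c²/4)
272*183 + d(1, 11) = 272*183 + (9/2 - ¾*1²) = 49776 + (9/2 - ¾*1) = 49776 + (9/2 - ¾) = 49776 + 15/4 = 199119/4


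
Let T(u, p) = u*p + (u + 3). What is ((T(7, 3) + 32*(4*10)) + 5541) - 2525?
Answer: 4327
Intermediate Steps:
T(u, p) = 3 + u + p*u (T(u, p) = p*u + (3 + u) = 3 + u + p*u)
((T(7, 3) + 32*(4*10)) + 5541) - 2525 = (((3 + 7 + 3*7) + 32*(4*10)) + 5541) - 2525 = (((3 + 7 + 21) + 32*40) + 5541) - 2525 = ((31 + 1280) + 5541) - 2525 = (1311 + 5541) - 2525 = 6852 - 2525 = 4327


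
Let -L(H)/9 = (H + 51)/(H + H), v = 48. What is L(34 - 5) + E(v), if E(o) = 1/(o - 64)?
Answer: -5789/464 ≈ -12.476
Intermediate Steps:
L(H) = -9*(51 + H)/(2*H) (L(H) = -9*(H + 51)/(H + H) = -9*(51 + H)/(2*H))
E(o) = 1/(-64 + o)
L(34 - 5) + E(v) = 9*(-51 - (34 - 5))/(2*(34 - 5)) + 1/(-64 + 48) = (9/2)*(-51 - 1*29)/29 + 1/(-16) = (9/2)*(1/29)*(-51 - 29) - 1/16 = (9/2)*(1/29)*(-80) - 1/16 = -360/29 - 1/16 = -5789/464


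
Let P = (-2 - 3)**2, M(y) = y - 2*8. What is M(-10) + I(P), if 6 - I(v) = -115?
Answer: 95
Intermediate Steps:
M(y) = -16 + y (M(y) = y - 16 = -16 + y)
P = 25 (P = (-5)**2 = 25)
I(v) = 121 (I(v) = 6 - 1*(-115) = 6 + 115 = 121)
M(-10) + I(P) = (-16 - 10) + 121 = -26 + 121 = 95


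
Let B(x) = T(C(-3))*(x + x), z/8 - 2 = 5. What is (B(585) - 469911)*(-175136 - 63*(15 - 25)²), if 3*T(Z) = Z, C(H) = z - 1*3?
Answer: 81508490076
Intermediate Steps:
z = 56 (z = 16 + 8*5 = 16 + 40 = 56)
C(H) = 53 (C(H) = 56 - 1*3 = 56 - 3 = 53)
T(Z) = Z/3
B(x) = 106*x/3 (B(x) = ((⅓)*53)*(x + x) = 53*(2*x)/3 = 106*x/3)
(B(585) - 469911)*(-175136 - 63*(15 - 25)²) = ((106/3)*585 - 469911)*(-175136 - 63*(15 - 25)²) = (20670 - 469911)*(-175136 - 63*(-10)²) = -449241*(-175136 - 63*100) = -449241*(-175136 - 6300) = -449241*(-181436) = 81508490076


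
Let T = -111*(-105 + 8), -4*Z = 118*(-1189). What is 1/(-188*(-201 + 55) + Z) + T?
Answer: 1346381051/125047 ≈ 10767.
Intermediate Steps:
Z = 70151/2 (Z = -59*(-1189)/2 = -¼*(-140302) = 70151/2 ≈ 35076.)
T = 10767 (T = -111*(-97) = 10767)
1/(-188*(-201 + 55) + Z) + T = 1/(-188*(-201 + 55) + 70151/2) + 10767 = 1/(-188*(-146) + 70151/2) + 10767 = 1/(27448 + 70151/2) + 10767 = 1/(125047/2) + 10767 = 2/125047 + 10767 = 1346381051/125047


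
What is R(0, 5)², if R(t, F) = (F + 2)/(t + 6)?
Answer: 49/36 ≈ 1.3611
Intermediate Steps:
R(t, F) = (2 + F)/(6 + t)
R(0, 5)² = ((2 + 5)/(6 + 0))² = (7/6)² = 49/36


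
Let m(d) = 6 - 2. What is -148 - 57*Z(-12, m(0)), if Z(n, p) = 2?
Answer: -262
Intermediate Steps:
m(d) = 4
-148 - 57*Z(-12, m(0)) = -148 - 57*2 = -148 - 114 = -262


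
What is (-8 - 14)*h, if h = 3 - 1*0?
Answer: -66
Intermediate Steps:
h = 3 (h = 3 + 0 = 3)
(-8 - 14)*h = (-8 - 14)*3 = -22*3 = -66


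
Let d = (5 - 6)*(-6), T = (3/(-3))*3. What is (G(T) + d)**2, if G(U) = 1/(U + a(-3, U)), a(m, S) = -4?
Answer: 1681/49 ≈ 34.306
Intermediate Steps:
T = -3 (T = (3*(-1/3))*3 = -1*3 = -3)
G(U) = 1/(-4 + U) (G(U) = 1/(U - 4) = 1/(-4 + U))
d = 6 (d = -1*(-6) = 6)
(G(T) + d)**2 = (1/(-4 - 3) + 6)**2 = (1/(-7) + 6)**2 = (-1/7 + 6)**2 = (41/7)**2 = 1681/49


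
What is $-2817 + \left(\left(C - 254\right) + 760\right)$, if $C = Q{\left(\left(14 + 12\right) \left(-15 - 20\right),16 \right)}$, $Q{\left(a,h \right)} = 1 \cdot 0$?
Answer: $-2311$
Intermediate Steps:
$Q{\left(a,h \right)} = 0$
$C = 0$
$-2817 + \left(\left(C - 254\right) + 760\right) = -2817 + \left(\left(0 - 254\right) + 760\right) = -2817 + \left(-254 + 760\right) = -2817 + 506 = -2311$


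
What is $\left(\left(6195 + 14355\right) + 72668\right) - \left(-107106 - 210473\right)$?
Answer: $410797$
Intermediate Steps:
$\left(\left(6195 + 14355\right) + 72668\right) - \left(-107106 - 210473\right) = \left(20550 + 72668\right) - \left(-107106 - 210473\right) = 93218 - -317579 = 93218 + 317579 = 410797$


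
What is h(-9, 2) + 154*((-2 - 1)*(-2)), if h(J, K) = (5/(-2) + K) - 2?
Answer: 1843/2 ≈ 921.50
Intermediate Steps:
h(J, K) = -9/2 + K (h(J, K) = (5*(-½) + K) - 2 = (-5/2 + K) - 2 = -9/2 + K)
h(-9, 2) + 154*((-2 - 1)*(-2)) = (-9/2 + 2) + 154*((-2 - 1)*(-2)) = -5/2 + 154*(-3*(-2)) = -5/2 + 154*6 = -5/2 + 924 = 1843/2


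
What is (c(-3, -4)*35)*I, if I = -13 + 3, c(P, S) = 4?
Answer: -1400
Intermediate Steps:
I = -10
(c(-3, -4)*35)*I = (4*35)*(-10) = 140*(-10) = -1400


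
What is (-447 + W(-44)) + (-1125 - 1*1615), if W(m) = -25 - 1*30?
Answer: -3242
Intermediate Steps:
W(m) = -55 (W(m) = -25 - 30 = -55)
(-447 + W(-44)) + (-1125 - 1*1615) = (-447 - 55) + (-1125 - 1*1615) = -502 + (-1125 - 1615) = -502 - 2740 = -3242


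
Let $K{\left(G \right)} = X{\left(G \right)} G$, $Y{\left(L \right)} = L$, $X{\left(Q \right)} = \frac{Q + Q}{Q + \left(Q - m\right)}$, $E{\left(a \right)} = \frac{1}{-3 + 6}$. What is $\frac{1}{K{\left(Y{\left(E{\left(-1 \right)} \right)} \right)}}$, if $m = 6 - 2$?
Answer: $-15$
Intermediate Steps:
$m = 4$
$E{\left(a \right)} = \frac{1}{3}$
$X{\left(Q \right)} = \frac{2 Q}{-4 + 2 Q}$ ($X{\left(Q \right)} = \frac{Q + Q}{Q + \left(Q - 4\right)} = \frac{2 Q}{Q + \left(Q - 4\right)} = \frac{2 Q}{Q + \left(-4 + Q\right)} = \frac{2 Q}{-4 + 2 Q}$)
$K{\left(G \right)} = \frac{G^{2}}{-2 + G}$ ($K{\left(G \right)} = \frac{G}{-2 + G} G = \frac{G^{2}}{-2 + G}$)
$\frac{1}{K{\left(Y{\left(E{\left(-1 \right)} \right)} \right)}} = \frac{1}{\left(\frac{1}{3}\right)^{2} \frac{1}{-2 + \frac{1}{3}}} = \frac{1}{\frac{1}{9} \frac{1}{- \frac{5}{3}}} = \frac{1}{\frac{1}{9} \left(- \frac{3}{5}\right)} = \frac{1}{- \frac{1}{15}} = -15$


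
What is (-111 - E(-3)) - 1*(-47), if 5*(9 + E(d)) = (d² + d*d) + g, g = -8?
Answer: -57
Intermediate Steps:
E(d) = -53/5 + 2*d²/5 (E(d) = -9 + ((d² + d*d) - 8)/5 = -9 + ((d² + d²) - 8)/5 = -9 + (2*d² - 8)/5 = -9 + (-8 + 2*d²)/5 = -9 + (-8/5 + 2*d²/5) = -53/5 + 2*d²/5)
(-111 - E(-3)) - 1*(-47) = (-111 - (-53/5 + (⅖)*(-3)²)) - 1*(-47) = (-111 - (-53/5 + (⅖)*9)) + 47 = (-111 - (-53/5 + 18/5)) + 47 = (-111 - 1*(-7)) + 47 = (-111 + 7) + 47 = -104 + 47 = -57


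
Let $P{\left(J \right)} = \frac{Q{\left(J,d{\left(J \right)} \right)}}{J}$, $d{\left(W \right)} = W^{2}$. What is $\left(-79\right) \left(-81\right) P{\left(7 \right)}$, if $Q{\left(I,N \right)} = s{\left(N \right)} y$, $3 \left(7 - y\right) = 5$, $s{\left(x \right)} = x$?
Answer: $238896$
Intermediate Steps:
$y = \frac{16}{3}$ ($y = 7 - \frac{5}{3} = \frac{16}{3} \approx 5.3333$)
$Q{\left(I,N \right)} = \frac{16 N}{3}$ ($Q{\left(I,N \right)} = N \frac{16}{3} = \frac{16 N}{3}$)
$P{\left(J \right)} = \frac{16 J}{3}$ ($P{\left(J \right)} = \frac{\frac{16}{3} J^{2}}{J} = \frac{16 J}{3}$)
$\left(-79\right) \left(-81\right) P{\left(7 \right)} = \left(-79\right) \left(-81\right) \frac{16}{3} \cdot 7 = 6399 \cdot \frac{112}{3} = 238896$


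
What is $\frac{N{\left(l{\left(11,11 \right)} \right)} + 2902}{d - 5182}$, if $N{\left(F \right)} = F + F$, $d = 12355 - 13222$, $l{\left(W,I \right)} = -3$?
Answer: $- \frac{2896}{6049} \approx -0.47876$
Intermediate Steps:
$d = -867$
$N{\left(F \right)} = 2 F$
$\frac{N{\left(l{\left(11,11 \right)} \right)} + 2902}{d - 5182} = \frac{2 \left(-3\right) + 2902}{-867 - 5182} = \frac{-6 + 2902}{-6049} = 2896 \left(- \frac{1}{6049}\right) = - \frac{2896}{6049}$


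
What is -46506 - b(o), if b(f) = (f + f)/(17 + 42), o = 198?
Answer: -2744250/59 ≈ -46513.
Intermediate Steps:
b(f) = 2*f/59 (b(f) = (2*f)/59 = (2*f)*(1/59) = 2*f/59)
-46506 - b(o) = -46506 - 2*198/59 = -46506 - 1*396/59 = -46506 - 396/59 = -2744250/59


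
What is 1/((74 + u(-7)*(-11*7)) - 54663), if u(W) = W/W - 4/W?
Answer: -1/54710 ≈ -1.8278e-5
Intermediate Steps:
u(W) = 1 - 4/W
1/((74 + u(-7)*(-11*7)) - 54663) = 1/((74 + ((-4 - 7)/(-7))*(-11*7)) - 54663) = 1/((74 - 1/7*(-11)*(-77)) - 54663) = 1/((74 + (11/7)*(-77)) - 54663) = 1/((74 - 121) - 54663) = 1/(-47 - 54663) = 1/(-54710) = -1/54710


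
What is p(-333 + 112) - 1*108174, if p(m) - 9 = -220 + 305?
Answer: -108080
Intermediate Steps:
p(m) = 94 (p(m) = 9 + (-220 + 305) = 9 + 85 = 94)
p(-333 + 112) - 1*108174 = 94 - 1*108174 = 94 - 108174 = -108080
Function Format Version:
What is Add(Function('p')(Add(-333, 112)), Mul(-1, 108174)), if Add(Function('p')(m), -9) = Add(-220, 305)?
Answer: -108080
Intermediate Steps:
Function('p')(m) = 94 (Function('p')(m) = Add(9, Add(-220, 305)) = Add(9, 85) = 94)
Add(Function('p')(Add(-333, 112)), Mul(-1, 108174)) = Add(94, Mul(-1, 108174)) = Add(94, -108174) = -108080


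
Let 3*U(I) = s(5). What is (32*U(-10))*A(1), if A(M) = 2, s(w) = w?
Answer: 320/3 ≈ 106.67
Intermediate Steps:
U(I) = 5/3 (U(I) = (⅓)*5 = 5/3)
(32*U(-10))*A(1) = (32*(5/3))*2 = (160/3)*2 = 320/3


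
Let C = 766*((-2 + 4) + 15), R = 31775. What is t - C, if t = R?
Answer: 18753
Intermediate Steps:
t = 31775
C = 13022 (C = 766*(2 + 15) = 766*17 = 13022)
t - C = 31775 - 1*13022 = 31775 - 13022 = 18753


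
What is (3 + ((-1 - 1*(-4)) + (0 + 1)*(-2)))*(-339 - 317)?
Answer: -2624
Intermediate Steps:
(3 + ((-1 - 1*(-4)) + (0 + 1)*(-2)))*(-339 - 317) = (3 + ((-1 + 4) + 1*(-2)))*(-656) = (3 + (3 - 2))*(-656) = (3 + 1)*(-656) = 4*(-656) = -2624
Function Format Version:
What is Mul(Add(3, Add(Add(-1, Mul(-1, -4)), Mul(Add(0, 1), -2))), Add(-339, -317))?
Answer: -2624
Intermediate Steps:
Mul(Add(3, Add(Add(-1, Mul(-1, -4)), Mul(Add(0, 1), -2))), Add(-339, -317)) = Mul(Add(3, Add(Add(-1, 4), Mul(1, -2))), -656) = Mul(Add(3, Add(3, -2)), -656) = Mul(Add(3, 1), -656) = Mul(4, -656) = -2624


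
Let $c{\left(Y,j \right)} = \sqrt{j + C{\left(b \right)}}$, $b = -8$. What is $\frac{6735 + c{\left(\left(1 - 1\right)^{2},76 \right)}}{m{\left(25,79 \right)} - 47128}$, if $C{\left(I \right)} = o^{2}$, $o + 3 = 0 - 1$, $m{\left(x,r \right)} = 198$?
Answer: $- \frac{1347}{9386} - \frac{\sqrt{23}}{23465} \approx -0.14372$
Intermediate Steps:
$o = -4$ ($o = -3 + \left(0 - 1\right) = -3 - 1 = -4$)
$C{\left(I \right)} = 16$ ($C{\left(I \right)} = \left(-4\right)^{2} = 16$)
$c{\left(Y,j \right)} = \sqrt{16 + j}$ ($c{\left(Y,j \right)} = \sqrt{j + 16} = \sqrt{16 + j}$)
$\frac{6735 + c{\left(\left(1 - 1\right)^{2},76 \right)}}{m{\left(25,79 \right)} - 47128} = \frac{6735 + \sqrt{16 + 76}}{198 - 47128} = \frac{6735 + \sqrt{92}}{-46930} = \left(6735 + 2 \sqrt{23}\right) \left(- \frac{1}{46930}\right) = - \frac{1347}{9386} - \frac{\sqrt{23}}{23465}$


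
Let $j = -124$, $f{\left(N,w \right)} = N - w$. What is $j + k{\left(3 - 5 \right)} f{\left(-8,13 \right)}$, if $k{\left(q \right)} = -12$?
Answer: $128$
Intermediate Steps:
$j + k{\left(3 - 5 \right)} f{\left(-8,13 \right)} = -124 - 12 \left(-8 - 13\right) = -124 - -252 = -124 + 252 = 128$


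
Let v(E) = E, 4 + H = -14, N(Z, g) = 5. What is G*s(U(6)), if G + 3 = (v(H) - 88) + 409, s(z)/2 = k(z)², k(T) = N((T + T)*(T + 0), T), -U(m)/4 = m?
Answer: 15000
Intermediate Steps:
H = -18 (H = -4 - 14 = -18)
U(m) = -4*m
k(T) = 5
s(z) = 50 (s(z) = 2*5² = 2*25 = 50)
G = 300 (G = -3 + ((-18 - 88) + 409) = -3 + (-106 + 409) = -3 + 303 = 300)
G*s(U(6)) = 300*50 = 15000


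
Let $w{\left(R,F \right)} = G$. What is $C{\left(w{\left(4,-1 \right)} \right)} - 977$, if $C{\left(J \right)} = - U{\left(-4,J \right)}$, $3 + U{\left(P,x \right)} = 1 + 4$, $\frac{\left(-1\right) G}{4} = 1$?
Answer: $-979$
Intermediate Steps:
$G = -4$ ($G = \left(-4\right) 1 = -4$)
$w{\left(R,F \right)} = -4$
$U{\left(P,x \right)} = 2$ ($U{\left(P,x \right)} = -3 + \left(1 + 4\right) = -3 + 5 = 2$)
$C{\left(J \right)} = -2$ ($C{\left(J \right)} = \left(-1\right) 2 = -2$)
$C{\left(w{\left(4,-1 \right)} \right)} - 977 = -2 - 977 = -979$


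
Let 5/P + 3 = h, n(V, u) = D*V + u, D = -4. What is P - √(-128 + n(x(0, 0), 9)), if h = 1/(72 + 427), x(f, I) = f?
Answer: -2495/1496 - I*√119 ≈ -1.6678 - 10.909*I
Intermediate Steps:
h = 1/499 ≈ 0.0020040
n(V, u) = u - 4*V (n(V, u) = -4*V + u = u - 4*V)
P = -2495/1496 (P = 5/(-3 + 1/499) = 5/(-1496/499) = 5*(-499/1496) = -2495/1496 ≈ -1.6678)
P - √(-128 + n(x(0, 0), 9)) = -2495/1496 - √(-128 + (9 - 4*0)) = -2495/1496 - √(-128 + (9 + 0)) = -2495/1496 - √(-128 + 9) = -2495/1496 - √(-119) = -2495/1496 - I*√119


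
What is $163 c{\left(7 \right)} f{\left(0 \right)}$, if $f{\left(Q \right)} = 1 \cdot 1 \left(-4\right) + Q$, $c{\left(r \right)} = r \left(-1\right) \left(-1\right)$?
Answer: $-4564$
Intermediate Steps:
$c{\left(r \right)} = r$ ($c{\left(r \right)} = - r \left(-1\right) = r$)
$f{\left(Q \right)} = -4 + Q$ ($f{\left(Q \right)} = 1 \left(-4\right) + Q = -4 + Q$)
$163 c{\left(7 \right)} f{\left(0 \right)} = 163 \cdot 7 \left(-4 + 0\right) = 1141 \left(-4\right) = -4564$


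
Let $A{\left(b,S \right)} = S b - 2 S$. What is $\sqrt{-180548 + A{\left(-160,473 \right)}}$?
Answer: $i \sqrt{257174} \approx 507.12 i$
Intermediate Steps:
$A{\left(b,S \right)} = - 2 S + S b$
$\sqrt{-180548 + A{\left(-160,473 \right)}} = \sqrt{-180548 + 473 \left(-2 - 160\right)} = \sqrt{-180548 + 473 \left(-162\right)} = \sqrt{-180548 - 76626} = \sqrt{-257174} = i \sqrt{257174}$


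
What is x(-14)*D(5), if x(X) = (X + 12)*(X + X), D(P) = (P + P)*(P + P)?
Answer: 5600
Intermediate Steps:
D(P) = 4*P² (D(P) = (2*P)*(2*P) = 4*P²)
x(X) = 2*X*(12 + X) (x(X) = (12 + X)*(2*X) = 2*X*(12 + X))
x(-14)*D(5) = (2*(-14)*(12 - 14))*(4*5²) = (2*(-14)*(-2))*(4*25) = 56*100 = 5600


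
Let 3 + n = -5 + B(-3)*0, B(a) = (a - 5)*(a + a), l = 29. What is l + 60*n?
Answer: -451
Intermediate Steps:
B(a) = 2*a*(-5 + a) (B(a) = (-5 + a)*(2*a) = 2*a*(-5 + a))
n = -8 (n = -3 + (-5 + (2*(-3)*(-5 - 3))*0) = -3 + (-5 + (2*(-3)*(-8))*0) = -3 + (-5 + 48*0) = -3 + (-5 + 0) = -3 - 5 = -8)
l + 60*n = 29 + 60*(-8) = 29 - 480 = -451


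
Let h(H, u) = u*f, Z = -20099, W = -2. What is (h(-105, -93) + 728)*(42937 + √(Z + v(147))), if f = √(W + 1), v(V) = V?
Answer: (728 - 93*I)*(42937 + 4*I*√1247) ≈ 3.1271e+7 - 3.8903e+6*I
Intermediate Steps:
f = I (f = √(-2 + 1) = √(-1) = I ≈ 1.0*I)
h(H, u) = I*u (h(H, u) = u*I = I*u)
(h(-105, -93) + 728)*(42937 + √(Z + v(147))) = (I*(-93) + 728)*(42937 + √(-20099 + 147)) = (-93*I + 728)*(42937 + √(-19952)) = (728 - 93*I)*(42937 + 4*I*√1247)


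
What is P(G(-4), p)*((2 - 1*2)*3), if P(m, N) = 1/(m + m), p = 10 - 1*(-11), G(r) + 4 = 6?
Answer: 0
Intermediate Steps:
G(r) = 2 (G(r) = -4 + 6 = 2)
p = 21 (p = 10 + 11 = 21)
P(m, N) = 1/(2*m)
P(G(-4), p)*((2 - 1*2)*3) = ((½)/2)*((2 - 1*2)*3) = ((½)*(½))*((2 - 2)*3) = (0*3)/4 = (¼)*0 = 0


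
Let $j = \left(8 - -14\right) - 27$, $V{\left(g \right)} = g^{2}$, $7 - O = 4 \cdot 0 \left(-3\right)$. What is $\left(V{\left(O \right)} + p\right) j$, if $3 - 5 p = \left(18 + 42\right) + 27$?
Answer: $-161$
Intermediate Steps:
$O = 7$ ($O = 7 - 4 \cdot 0 \left(-3\right) = 7 - 0 \left(-3\right) = 7 - 0 = 7 + 0 = 7$)
$p = - \frac{84}{5}$ ($p = \frac{3}{5} - \frac{\left(18 + 42\right) + 27}{5} = \frac{3}{5} - \frac{60 + 27}{5} = \frac{3}{5} - \frac{87}{5} = - \frac{84}{5} \approx -16.8$)
$j = -5$ ($j = \left(8 + 14\right) - 27 = 22 - 27 = -5$)
$\left(V{\left(O \right)} + p\right) j = \left(7^{2} - \frac{84}{5}\right) \left(-5\right) = \left(49 - \frac{84}{5}\right) \left(-5\right) = \frac{161}{5} \left(-5\right) = -161$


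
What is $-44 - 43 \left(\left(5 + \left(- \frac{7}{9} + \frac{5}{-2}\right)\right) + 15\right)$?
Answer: $- \frac{13735}{18} \approx -763.06$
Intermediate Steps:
$-44 - 43 \left(\left(5 + \left(- \frac{7}{9} + \frac{5}{-2}\right)\right) + 15\right) = -44 - 43 \left(\left(5 + \left(\left(-7\right) \frac{1}{9} + 5 \left(- \frac{1}{2}\right)\right)\right) + 15\right) = -44 - 43 \left(\left(5 - \frac{59}{18}\right) + 15\right) = -44 - 43 \left(\frac{31}{18} + 15\right) = -44 - \frac{12943}{18} = - \frac{13735}{18}$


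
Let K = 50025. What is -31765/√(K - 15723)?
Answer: -31765*√34302/34302 ≈ -171.51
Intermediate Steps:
-31765/√(K - 15723) = -31765/√(50025 - 15723) = -31765*√34302/34302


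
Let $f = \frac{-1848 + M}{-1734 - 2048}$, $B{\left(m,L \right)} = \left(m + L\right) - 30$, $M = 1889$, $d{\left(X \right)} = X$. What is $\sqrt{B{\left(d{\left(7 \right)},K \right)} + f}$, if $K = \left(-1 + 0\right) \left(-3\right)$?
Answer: $\frac{3 i \sqrt{31802838}}{3782} \approx 4.4734 i$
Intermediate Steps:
$K = 3$ ($K = \left(-1\right) \left(-3\right) = 3$)
$B{\left(m,L \right)} = -30 + L + m$ ($B{\left(m,L \right)} = \left(L + m\right) - 30 = -30 + L + m$)
$f = - \frac{41}{3782}$ ($f = \frac{-1848 + 1889}{-1734 - 2048} = \frac{41}{-3782} = 41 \left(- \frac{1}{3782}\right) = - \frac{41}{3782} \approx -0.010841$)
$\sqrt{B{\left(d{\left(7 \right)},K \right)} + f} = \sqrt{\left(-30 + 3 + 7\right) - \frac{41}{3782}} = \sqrt{-20 - \frac{41}{3782}} = \sqrt{- \frac{75681}{3782}} = \frac{3 i \sqrt{31802838}}{3782}$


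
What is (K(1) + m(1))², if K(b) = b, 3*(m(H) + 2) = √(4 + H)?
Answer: (-3 + √5)²/9 ≈ 0.064844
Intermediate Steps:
m(H) = -2 + √(4 + H)/3
(K(1) + m(1))² = (1 + (-2 + √(4 + 1)/3))² = (1 + (-2 + √5/3))² = (-1 + √5/3)²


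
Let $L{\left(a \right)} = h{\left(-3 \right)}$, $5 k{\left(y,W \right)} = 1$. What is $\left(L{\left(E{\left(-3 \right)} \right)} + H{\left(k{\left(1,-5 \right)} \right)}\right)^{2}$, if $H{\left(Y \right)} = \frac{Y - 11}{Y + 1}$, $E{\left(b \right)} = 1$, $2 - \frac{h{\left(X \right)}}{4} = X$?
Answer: $121$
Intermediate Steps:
$h{\left(X \right)} = 8 - 4 X$
$k{\left(y,W \right)} = \frac{1}{5}$ ($k{\left(y,W \right)} = \frac{1}{5} \cdot 1 = \frac{1}{5}$)
$L{\left(a \right)} = 20$ ($L{\left(a \right)} = 8 - -12 = 8 + 12 = 20$)
$H{\left(Y \right)} = \frac{-11 + Y}{1 + Y}$
$\left(L{\left(E{\left(-3 \right)} \right)} + H{\left(k{\left(1,-5 \right)} \right)}\right)^{2} = \left(20 + \frac{-11 + \frac{1}{5}}{1 + \frac{1}{5}}\right)^{2} = \left(20 + \frac{1}{\frac{6}{5}} \left(- \frac{54}{5}\right)\right)^{2} = \left(20 + \frac{5}{6} \left(- \frac{54}{5}\right)\right)^{2} = \left(20 - 9\right)^{2} = 11^{2} = 121$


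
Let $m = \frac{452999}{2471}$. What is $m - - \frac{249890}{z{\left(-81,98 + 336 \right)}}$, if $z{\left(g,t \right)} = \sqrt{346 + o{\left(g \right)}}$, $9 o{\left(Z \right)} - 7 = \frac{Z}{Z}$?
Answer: $\frac{452999}{2471} + \frac{374835 \sqrt{3122}}{1561} \approx 13600.0$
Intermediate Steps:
$o{\left(Z \right)} = \frac{8}{9}$ ($o{\left(Z \right)} = \frac{7}{9} + \frac{Z \frac{1}{Z}}{9} = \frac{7}{9} + \frac{1}{9} \cdot 1 = \frac{7}{9} + \frac{1}{9} = \frac{8}{9}$)
$z{\left(g,t \right)} = \frac{\sqrt{3122}}{3}$ ($z{\left(g,t \right)} = \sqrt{346 + \frac{8}{9}} = \sqrt{\frac{3122}{9}} = \frac{\sqrt{3122}}{3}$)
$m = \frac{452999}{2471}$ ($m = 452999 \cdot \frac{1}{2471} = \frac{452999}{2471} \approx 183.33$)
$m - - \frac{249890}{z{\left(-81,98 + 336 \right)}} = \frac{452999}{2471} - - \frac{249890}{\frac{1}{3} \sqrt{3122}} = \frac{452999}{2471} - - 249890 \frac{3 \sqrt{3122}}{3122} = \frac{452999}{2471} - - \frac{374835 \sqrt{3122}}{1561} = \frac{452999}{2471} + \frac{374835 \sqrt{3122}}{1561}$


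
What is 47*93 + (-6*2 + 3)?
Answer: 4362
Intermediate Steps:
47*93 + (-6*2 + 3) = 4371 + (-12 + 3) = 4371 - 9 = 4362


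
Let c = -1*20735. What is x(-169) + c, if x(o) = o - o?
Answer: -20735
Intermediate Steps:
x(o) = 0
c = -20735
x(-169) + c = 0 - 20735 = -20735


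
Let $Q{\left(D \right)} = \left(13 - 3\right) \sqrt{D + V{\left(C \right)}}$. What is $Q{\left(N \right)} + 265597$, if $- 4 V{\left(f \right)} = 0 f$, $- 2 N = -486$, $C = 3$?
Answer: $265597 + 90 \sqrt{3} \approx 2.6575 \cdot 10^{5}$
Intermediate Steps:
$N = 243$ ($N = \left(- \frac{1}{2}\right) \left(-486\right) = 243$)
$V{\left(f \right)} = 0$ ($V{\left(f \right)} = - \frac{0 f}{4} = \left(- \frac{1}{4}\right) 0 = 0$)
$Q{\left(D \right)} = 10 \sqrt{D}$ ($Q{\left(D \right)} = \left(13 - 3\right) \sqrt{D + 0} = \left(13 - 3\right) \sqrt{D} = 10 \sqrt{D}$)
$Q{\left(N \right)} + 265597 = 10 \sqrt{243} + 265597 = 10 \cdot 9 \sqrt{3} + 265597 = 90 \sqrt{3} + 265597 = 265597 + 90 \sqrt{3}$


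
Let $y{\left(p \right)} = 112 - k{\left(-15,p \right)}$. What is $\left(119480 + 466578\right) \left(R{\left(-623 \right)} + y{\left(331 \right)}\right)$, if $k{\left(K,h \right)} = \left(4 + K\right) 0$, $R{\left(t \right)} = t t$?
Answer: $227531743978$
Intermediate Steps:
$R{\left(t \right)} = t^{2}$
$k{\left(K,h \right)} = 0$
$y{\left(p \right)} = 112$ ($y{\left(p \right)} = 112 - 0 = 112 + 0 = 112$)
$\left(119480 + 466578\right) \left(R{\left(-623 \right)} + y{\left(331 \right)}\right) = \left(119480 + 466578\right) \left(\left(-623\right)^{2} + 112\right) = 586058 \left(388129 + 112\right) = 586058 \cdot 388241 = 227531743978$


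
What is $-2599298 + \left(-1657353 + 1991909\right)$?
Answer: $-2264742$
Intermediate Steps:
$-2599298 + \left(-1657353 + 1991909\right) = -2599298 + 334556 = -2264742$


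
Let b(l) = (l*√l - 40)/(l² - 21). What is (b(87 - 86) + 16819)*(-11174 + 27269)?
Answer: 1082932761/4 ≈ 2.7073e+8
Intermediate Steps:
b(l) = (-40 + l^(3/2))/(-21 + l²) (b(l) = (l^(3/2) - 40)/(-21 + l²) = (-40 + l^(3/2))/(-21 + l²))
(b(87 - 86) + 16819)*(-11174 + 27269) = ((-40 + (87 - 86)^(3/2))/(-21 + (87 - 86)²) + 16819)*(-11174 + 27269) = ((-40 + 1^(3/2))/(-21 + 1²) + 16819)*16095 = ((-40 + 1)/(-21 + 1) + 16819)*16095 = (-39/(-20) + 16819)*16095 = (-1/20*(-39) + 16819)*16095 = (39/20 + 16819)*16095 = (336419/20)*16095 = 1082932761/4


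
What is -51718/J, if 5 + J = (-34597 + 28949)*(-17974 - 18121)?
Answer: -51718/203864555 ≈ -0.00025369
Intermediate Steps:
J = 203864555 (J = -5 + (-34597 + 28949)*(-17974 - 18121) = -5 - 5648*(-36095) = -5 + 203864560 = 203864555)
-51718/J = -51718/203864555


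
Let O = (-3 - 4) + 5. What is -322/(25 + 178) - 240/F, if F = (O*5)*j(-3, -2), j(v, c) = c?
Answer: -394/29 ≈ -13.586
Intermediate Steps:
O = -2 (O = -7 + 5 = -2)
F = 20 (F = -2*5*(-2) = -10*(-2) = 20)
-322/(25 + 178) - 240/F = -322/(25 + 178) - 240/20 = -322/203 - 240*1/20 = -322*1/203 - 12 = -46/29 - 12 = -394/29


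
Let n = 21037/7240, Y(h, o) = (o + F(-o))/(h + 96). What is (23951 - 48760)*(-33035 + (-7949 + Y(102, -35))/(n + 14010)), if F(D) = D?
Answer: 83149145829542495/101453437 ≈ 8.1958e+8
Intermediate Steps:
Y(h, o) = 0 (Y(h, o) = (o - o)/(h + 96) = 0/(96 + h) = 0)
n = 21037/7240 (n = 21037*(1/7240) = 21037/7240 ≈ 2.9057)
(23951 - 48760)*(-33035 + (-7949 + Y(102, -35))/(n + 14010)) = (23951 - 48760)*(-33035 + (-7949 + 0)/(21037/7240 + 14010)) = -24809*(-33035 - 7949/101453437/7240) = -24809*(-33035 - 7949*7240/101453437) = -24809*(-33035 - 57550760/101453437) = -24809*(-3351571842055/101453437) = 83149145829542495/101453437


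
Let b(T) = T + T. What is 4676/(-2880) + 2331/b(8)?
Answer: 51863/360 ≈ 144.06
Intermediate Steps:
b(T) = 2*T
4676/(-2880) + 2331/b(8) = 4676/(-2880) + 2331/((2*8)) = 4676*(-1/2880) + 2331/16 = -1169/720 + 2331*(1/16) = -1169/720 + 2331/16 = 51863/360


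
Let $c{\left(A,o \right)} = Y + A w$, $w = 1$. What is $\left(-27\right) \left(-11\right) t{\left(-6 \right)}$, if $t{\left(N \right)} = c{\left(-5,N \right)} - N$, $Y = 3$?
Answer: $1188$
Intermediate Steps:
$c{\left(A,o \right)} = 3 + A$ ($c{\left(A,o \right)} = 3 + A 1 = 3 + A$)
$t{\left(N \right)} = -2 - N$ ($t{\left(N \right)} = \left(3 - 5\right) - N = -2 - N$)
$\left(-27\right) \left(-11\right) t{\left(-6 \right)} = \left(-27\right) \left(-11\right) \left(-2 - -6\right) = 297 \left(-2 + 6\right) = 297 \cdot 4 = 1188$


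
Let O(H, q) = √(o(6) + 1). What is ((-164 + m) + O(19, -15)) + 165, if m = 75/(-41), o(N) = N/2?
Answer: 48/41 ≈ 1.1707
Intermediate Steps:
o(N) = N/2 (o(N) = N*(½) = N/2)
m = -75/41 (m = 75*(-1/41) = -75/41 ≈ -1.8293)
O(H, q) = 2 (O(H, q) = √((½)*6 + 1) = √(3 + 1) = √4 = 2)
((-164 + m) + O(19, -15)) + 165 = ((-164 - 75/41) + 2) + 165 = (-6799/41 + 2) + 165 = -6717/41 + 165 = 48/41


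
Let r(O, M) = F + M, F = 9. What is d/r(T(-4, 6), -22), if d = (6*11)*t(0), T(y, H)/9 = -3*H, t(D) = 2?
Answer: -132/13 ≈ -10.154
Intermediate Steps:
T(y, H) = -27*H (T(y, H) = 9*(-3*H) = -27*H)
r(O, M) = 9 + M
d = 132 (d = (6*11)*2 = 66*2 = 132)
d/r(T(-4, 6), -22) = 132/(9 - 22) = 132/(-13) = 132*(-1/13) = -132/13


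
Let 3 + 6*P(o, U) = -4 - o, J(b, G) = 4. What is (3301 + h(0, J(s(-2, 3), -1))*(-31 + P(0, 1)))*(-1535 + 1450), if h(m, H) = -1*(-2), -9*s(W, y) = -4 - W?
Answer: -825350/3 ≈ -2.7512e+5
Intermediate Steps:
s(W, y) = 4/9 + W/9 (s(W, y) = -(-4 - W)/9 = 4/9 + W/9)
h(m, H) = 2
P(o, U) = -7/6 - o/6 (P(o, U) = -½ + (-4 - o)/6 = -½ + (-⅔ - o/6) = -7/6 - o/6)
(3301 + h(0, J(s(-2, 3), -1))*(-31 + P(0, 1)))*(-1535 + 1450) = (3301 + 2*(-31 + (-7/6 - ⅙*0)))*(-1535 + 1450) = (3301 + 2*(-31 + (-7/6 + 0)))*(-85) = (3301 + 2*(-31 - 7/6))*(-85) = (3301 + 2*(-193/6))*(-85) = (3301 - 193/3)*(-85) = (9710/3)*(-85) = -825350/3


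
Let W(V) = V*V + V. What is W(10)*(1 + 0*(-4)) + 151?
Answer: 261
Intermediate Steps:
W(V) = V + V² (W(V) = V² + V = V + V²)
W(10)*(1 + 0*(-4)) + 151 = (10*(1 + 10))*(1 + 0*(-4)) + 151 = (10*11)*(1 + 0) + 151 = 110*1 + 151 = 110 + 151 = 261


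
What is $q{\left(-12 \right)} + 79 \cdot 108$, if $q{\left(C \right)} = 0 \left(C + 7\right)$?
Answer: $8532$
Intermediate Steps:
$q{\left(C \right)} = 0$ ($q{\left(C \right)} = 0 \left(7 + C\right) = 0$)
$q{\left(-12 \right)} + 79 \cdot 108 = 0 + 79 \cdot 108 = 0 + 8532 = 8532$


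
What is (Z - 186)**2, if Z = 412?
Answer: 51076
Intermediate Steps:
(Z - 186)**2 = (412 - 186)**2 = 226**2 = 51076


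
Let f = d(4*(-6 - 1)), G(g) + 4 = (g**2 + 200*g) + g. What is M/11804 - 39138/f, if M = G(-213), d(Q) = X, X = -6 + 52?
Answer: -57733445/67873 ≈ -850.61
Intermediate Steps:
G(g) = -4 + g**2 + 201*g (G(g) = -4 + ((g**2 + 200*g) + g) = -4 + (g**2 + 201*g) = -4 + g**2 + 201*g)
X = 46
d(Q) = 46
f = 46
M = 2552 (M = -4 + (-213)**2 + 201*(-213) = -4 + 45369 - 42813 = 2552)
M/11804 - 39138/f = 2552/11804 - 39138/46 = 2552*(1/11804) - 39138*1/46 = 638/2951 - 19569/23 = -57733445/67873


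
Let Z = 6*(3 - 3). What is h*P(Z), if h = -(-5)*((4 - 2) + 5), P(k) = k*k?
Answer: 0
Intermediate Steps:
Z = 0 (Z = 6*0 = 0)
P(k) = k**2
h = 35 (h = -(-5)*(2 + 5) = -(-5)*7 = -1*(-35) = 35)
h*P(Z) = 35*0**2 = 35*0 = 0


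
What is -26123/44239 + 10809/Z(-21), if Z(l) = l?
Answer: -159575978/309673 ≈ -515.30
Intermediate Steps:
-26123/44239 + 10809/Z(-21) = -26123/44239 + 10809/(-21) = -26123*1/44239 + 10809*(-1/21) = -26123/44239 - 3603/7 = -159575978/309673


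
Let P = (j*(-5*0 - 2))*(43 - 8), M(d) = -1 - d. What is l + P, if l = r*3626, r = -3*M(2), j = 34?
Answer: 30254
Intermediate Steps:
r = 9 (r = -3*(-1 - 1*2) = -3*(-1 - 2) = -3*(-3) = 9)
l = 32634 (l = 9*3626 = 32634)
P = -2380 (P = (34*(-5*0 - 2))*(43 - 8) = (34*(0 - 2))*35 = (34*(-2))*35 = -68*35 = -2380)
l + P = 32634 - 2380 = 30254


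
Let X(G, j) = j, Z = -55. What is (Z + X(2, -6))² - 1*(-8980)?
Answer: 12701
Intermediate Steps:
(Z + X(2, -6))² - 1*(-8980) = (-55 - 6)² - 1*(-8980) = (-61)² + 8980 = 3721 + 8980 = 12701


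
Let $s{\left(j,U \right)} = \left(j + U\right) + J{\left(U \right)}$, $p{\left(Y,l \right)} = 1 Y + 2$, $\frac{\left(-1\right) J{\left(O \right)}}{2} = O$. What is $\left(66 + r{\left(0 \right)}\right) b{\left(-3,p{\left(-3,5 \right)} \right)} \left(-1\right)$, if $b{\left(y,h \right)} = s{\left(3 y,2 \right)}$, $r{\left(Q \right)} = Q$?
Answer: $726$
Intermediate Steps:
$J{\left(O \right)} = - 2 O$
$p{\left(Y,l \right)} = 2 + Y$ ($p{\left(Y,l \right)} = Y + 2 = 2 + Y$)
$s{\left(j,U \right)} = j - U$ ($s{\left(j,U \right)} = \left(j + U\right) - 2 U = \left(U + j\right) - 2 U = j - U$)
$b{\left(y,h \right)} = -2 + 3 y$ ($b{\left(y,h \right)} = 3 y - 2 = -2 + 3 y$)
$\left(66 + r{\left(0 \right)}\right) b{\left(-3,p{\left(-3,5 \right)} \right)} \left(-1\right) = \left(66 + 0\right) \left(-2 + 3 \left(-3\right)\right) \left(-1\right) = 66 \left(-2 - 9\right) \left(-1\right) = 66 \left(\left(-11\right) \left(-1\right)\right) = 66 \cdot 11 = 726$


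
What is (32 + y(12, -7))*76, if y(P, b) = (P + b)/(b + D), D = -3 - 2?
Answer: 7201/3 ≈ 2400.3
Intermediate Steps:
D = -5
y(P, b) = (P + b)/(-5 + b) (y(P, b) = (P + b)/(b - 5) = (P + b)/(-5 + b))
(32 + y(12, -7))*76 = (32 + (12 - 7)/(-5 - 7))*76 = (32 + 5/(-12))*76 = (32 - 1/12*5)*76 = (32 - 5/12)*76 = (379/12)*76 = 7201/3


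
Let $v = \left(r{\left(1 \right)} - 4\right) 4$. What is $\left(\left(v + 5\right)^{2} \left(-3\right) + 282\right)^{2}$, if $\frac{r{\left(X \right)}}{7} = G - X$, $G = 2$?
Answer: $342225$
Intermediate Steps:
$r{\left(X \right)} = 14 - 7 X$ ($r{\left(X \right)} = 7 \left(2 - X\right) = 14 - 7 X$)
$v = 12$ ($v = \left(\left(14 - 7\right) - 4\right) 4 = \left(7 - 4\right) 4 = 3 \cdot 4 = 12$)
$\left(\left(v + 5\right)^{2} \left(-3\right) + 282\right)^{2} = \left(\left(12 + 5\right)^{2} \left(-3\right) + 282\right)^{2} = \left(17^{2} \left(-3\right) + 282\right)^{2} = \left(289 \left(-3\right) + 282\right)^{2} = \left(-867 + 282\right)^{2} = \left(-585\right)^{2} = 342225$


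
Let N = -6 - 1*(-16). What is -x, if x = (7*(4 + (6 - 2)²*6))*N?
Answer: -7000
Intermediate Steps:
N = 10 (N = -6 + 16 = 10)
x = 7000 (x = (7*(4 + (6 - 2)²*6))*10 = (7*(4 + 4²*6))*10 = (7*(4 + 16*6))*10 = (7*(4 + 96))*10 = (7*100)*10 = 700*10 = 7000)
-x = -1*7000 = -7000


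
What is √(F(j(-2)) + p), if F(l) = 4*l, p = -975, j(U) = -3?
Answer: I*√987 ≈ 31.417*I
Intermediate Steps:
√(F(j(-2)) + p) = √(4*(-3) - 975) = √(-12 - 975) = √(-987) = I*√987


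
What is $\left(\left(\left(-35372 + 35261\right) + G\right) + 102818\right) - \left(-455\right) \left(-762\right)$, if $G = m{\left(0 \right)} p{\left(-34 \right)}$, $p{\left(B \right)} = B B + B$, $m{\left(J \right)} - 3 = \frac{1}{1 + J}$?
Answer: $-239515$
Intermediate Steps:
$m{\left(J \right)} = 3 + \frac{1}{1 + J}$
$p{\left(B \right)} = B + B^{2}$ ($p{\left(B \right)} = B^{2} + B = B + B^{2}$)
$G = 4488$ ($G = \frac{4 + 3 \cdot 0}{1 + 0} \left(- 34 \left(1 - 34\right)\right) = \frac{4 + 0}{1} \left(\left(-34\right) \left(-33\right)\right) = 1 \cdot 4 \cdot 1122 = 4 \cdot 1122 = 4488$)
$\left(\left(\left(-35372 + 35261\right) + G\right) + 102818\right) - \left(-455\right) \left(-762\right) = \left(\left(\left(-35372 + 35261\right) + 4488\right) + 102818\right) - \left(-455\right) \left(-762\right) = \left(\left(-111 + 4488\right) + 102818\right) - 346710 = \left(4377 + 102818\right) - 346710 = 107195 - 346710 = -239515$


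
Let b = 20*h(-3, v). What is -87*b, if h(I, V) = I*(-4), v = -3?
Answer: -20880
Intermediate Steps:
h(I, V) = -4*I
b = 240 (b = 20*(-4*(-3)) = 20*12 = 240)
-87*b = -87*240 = -20880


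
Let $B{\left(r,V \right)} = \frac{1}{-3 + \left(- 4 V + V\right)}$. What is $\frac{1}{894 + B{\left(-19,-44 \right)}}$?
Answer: $\frac{129}{115327} \approx 0.0011186$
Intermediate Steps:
$B{\left(r,V \right)} = \frac{1}{-3 - 3 V}$
$\frac{1}{894 + B{\left(-19,-44 \right)}} = \frac{1}{894 - \frac{1}{3 + 3 \left(-44\right)}} = \frac{1}{894 - \frac{1}{3 - 132}} = \frac{1}{894 - \frac{1}{-129}} = \frac{1}{894 - - \frac{1}{129}} = \frac{1}{894 + \frac{1}{129}} = \frac{1}{\frac{115327}{129}} = \frac{129}{115327}$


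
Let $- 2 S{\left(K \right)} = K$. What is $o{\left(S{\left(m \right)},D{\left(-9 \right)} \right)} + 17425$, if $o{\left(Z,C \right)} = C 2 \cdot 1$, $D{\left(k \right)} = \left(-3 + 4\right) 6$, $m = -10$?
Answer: $17437$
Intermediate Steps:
$S{\left(K \right)} = - \frac{K}{2}$
$D{\left(k \right)} = 6$ ($D{\left(k \right)} = 1 \cdot 6 = 6$)
$o{\left(Z,C \right)} = 2 C$ ($o{\left(Z,C \right)} = 2 C 1 = 2 C$)
$o{\left(S{\left(m \right)},D{\left(-9 \right)} \right)} + 17425 = 2 \cdot 6 + 17425 = 12 + 17425 = 17437$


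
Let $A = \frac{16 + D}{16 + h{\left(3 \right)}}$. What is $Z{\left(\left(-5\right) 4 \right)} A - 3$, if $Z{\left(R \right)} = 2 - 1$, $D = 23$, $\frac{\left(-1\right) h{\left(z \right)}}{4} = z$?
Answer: $\frac{27}{4} \approx 6.75$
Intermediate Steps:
$h{\left(z \right)} = - 4 z$
$Z{\left(R \right)} = 1$ ($Z{\left(R \right)} = 2 - 1 = 1$)
$A = \frac{39}{4}$ ($A = \frac{16 + 23}{16 - 12} = \frac{39}{16 - 12} = \frac{39}{4} \approx 9.75$)
$Z{\left(\left(-5\right) 4 \right)} A - 3 = 1 \cdot \frac{39}{4} - 3 = \frac{39}{4} - 3 = \frac{27}{4}$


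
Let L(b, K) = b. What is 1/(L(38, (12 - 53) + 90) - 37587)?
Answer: -1/37549 ≈ -2.6632e-5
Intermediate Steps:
1/(L(38, (12 - 53) + 90) - 37587) = 1/(38 - 37587) = 1/(-37549) = -1/37549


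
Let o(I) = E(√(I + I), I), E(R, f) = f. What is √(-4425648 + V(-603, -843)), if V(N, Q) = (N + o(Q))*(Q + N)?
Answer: 2*I*√583683 ≈ 1528.0*I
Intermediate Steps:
o(I) = I
V(N, Q) = (N + Q)² (V(N, Q) = (N + Q)*(Q + N) = (N + Q)*(N + Q) = (N + Q)²)
√(-4425648 + V(-603, -843)) = √(-4425648 + ((-603)² + (-843)² + 2*(-603)*(-843))) = √(-4425648 + (363609 + 710649 + 1016658)) = √(-4425648 + 2090916) = √(-2334732) = 2*I*√583683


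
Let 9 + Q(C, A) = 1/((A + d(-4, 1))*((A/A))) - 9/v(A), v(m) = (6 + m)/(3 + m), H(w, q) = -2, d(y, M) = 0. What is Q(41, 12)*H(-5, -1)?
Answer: 197/6 ≈ 32.833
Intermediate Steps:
v(m) = (6 + m)/(3 + m)
Q(C, A) = -9 + 1/A - 9*(3 + A)/(6 + A) (Q(C, A) = -9 + (1/((A + 0)*((A/A))) - 9*(3 + A)/(6 + A)) = -9 + (1/(A*1) - 9*(3 + A)/(6 + A)) = -9 + (1/A - 9*(3 + A)/(6 + A)) = -9 + 1/A - 9*(3 + A)/(6 + A))
Q(41, 12)*H(-5, -1) = (2*(3 - 40*12 - 9*12²)/(12*(6 + 12)))*(-2) = (2*(1/12)*(3 - 480 - 9*144)/18)*(-2) = (2*(1/12)*(1/18)*(3 - 480 - 1296))*(-2) = (2*(1/12)*(1/18)*(-1773))*(-2) = -197/12*(-2) = 197/6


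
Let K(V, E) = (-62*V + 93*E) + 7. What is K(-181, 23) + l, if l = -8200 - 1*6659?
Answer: -1491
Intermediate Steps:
K(V, E) = 7 - 62*V + 93*E
l = -14859 (l = -8200 - 6659 = -14859)
K(-181, 23) + l = (7 - 62*(-181) + 93*23) - 14859 = (7 + 11222 + 2139) - 14859 = 13368 - 14859 = -1491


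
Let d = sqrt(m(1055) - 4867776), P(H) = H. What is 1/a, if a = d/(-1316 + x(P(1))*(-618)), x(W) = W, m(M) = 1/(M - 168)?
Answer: 1934*I*sqrt(3829815254857)/4317717311 ≈ 0.87658*I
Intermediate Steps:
m(M) = 1/(-168 + M)
d = I*sqrt(3829815254857)/887 (d = sqrt(1/(-168 + 1055) - 4867776) = sqrt(1/887 - 4867776) = sqrt(-4317717311/887) = I*sqrt(3829815254857)/887 ≈ 2206.3*I)
a = -I*sqrt(3829815254857)/1715458 (a = (I*sqrt(3829815254857)/887)/(-1316 + 1*(-618)) = (I*sqrt(3829815254857)/887)/(-1316 - 618) = (I*sqrt(3829815254857)/887)/(-1934) = (I*sqrt(3829815254857)/887)*(-1/1934) = -I*sqrt(3829815254857)/1715458 ≈ -1.1408*I)
1/a = 1/(-I*sqrt(3829815254857)/1715458) = 1934*I*sqrt(3829815254857)/4317717311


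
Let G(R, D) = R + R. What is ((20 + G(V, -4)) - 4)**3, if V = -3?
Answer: 1000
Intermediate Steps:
G(R, D) = 2*R
((20 + G(V, -4)) - 4)**3 = ((20 + 2*(-3)) - 4)**3 = ((20 - 6) - 4)**3 = (14 - 4)**3 = 10**3 = 1000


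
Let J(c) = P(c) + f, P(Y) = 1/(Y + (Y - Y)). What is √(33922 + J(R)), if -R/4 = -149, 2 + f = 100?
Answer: √3021112229/298 ≈ 184.45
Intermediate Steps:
f = 98 (f = -2 + 100 = 98)
P(Y) = 1/Y (P(Y) = 1/(Y + 0) = 1/Y)
R = 596 (R = -4*(-149) = 596)
J(c) = 98 + 1/c (J(c) = 1/c + 98 = 98 + 1/c)
√(33922 + J(R)) = √(33922 + (98 + 1/596)) = √(33922 + 58409/596) = √(20275921/596) = √3021112229/298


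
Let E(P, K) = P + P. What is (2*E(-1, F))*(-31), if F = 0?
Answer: 124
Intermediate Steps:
E(P, K) = 2*P
(2*E(-1, F))*(-31) = (2*(2*(-1)))*(-31) = (2*(-2))*(-31) = -4*(-31) = 124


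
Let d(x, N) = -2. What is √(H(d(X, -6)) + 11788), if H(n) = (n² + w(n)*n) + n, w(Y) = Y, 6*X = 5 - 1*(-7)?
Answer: √11794 ≈ 108.60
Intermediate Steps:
X = 2 (X = (5 - 1*(-7))/6 = (5 + 7)/6 = (⅙)*12 = 2)
H(n) = n + 2*n² (H(n) = (n² + n*n) + n = (n² + n²) + n = 2*n² + n = n + 2*n²)
√(H(d(X, -6)) + 11788) = √(-2*(1 + 2*(-2)) + 11788) = √(-2*(1 - 4) + 11788) = √(-2*(-3) + 11788) = √(6 + 11788) = √11794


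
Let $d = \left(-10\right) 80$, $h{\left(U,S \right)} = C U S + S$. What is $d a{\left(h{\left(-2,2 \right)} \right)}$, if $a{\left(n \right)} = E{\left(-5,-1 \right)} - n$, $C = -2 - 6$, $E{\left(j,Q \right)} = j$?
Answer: $31200$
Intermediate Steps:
$C = -8$ ($C = -2 - 6 = -8$)
$h{\left(U,S \right)} = S - 8 S U$ ($h{\left(U,S \right)} = - 8 U S + S = - 8 S U + S = S - 8 S U$)
$a{\left(n \right)} = -5 - n$
$d = -800$
$d a{\left(h{\left(-2,2 \right)} \right)} = - 800 \left(-5 - 2 \left(1 - -16\right)\right) = - 800 \left(-5 - 2 \left(1 + 16\right)\right) = - 800 \left(-5 - 2 \cdot 17\right) = - 800 \left(-5 - 34\right) = \left(-800\right) \left(-39\right) = 31200$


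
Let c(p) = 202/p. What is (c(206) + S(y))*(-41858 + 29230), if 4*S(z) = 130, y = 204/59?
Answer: -43547658/103 ≈ -4.2279e+5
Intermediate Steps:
y = 204/59 (y = 204*(1/59) = 204/59 ≈ 3.4576)
S(z) = 65/2 (S(z) = (1/4)*130 = 65/2)
(c(206) + S(y))*(-41858 + 29230) = (202/206 + 65/2)*(-41858 + 29230) = (202*(1/206) + 65/2)*(-12628) = (101/103 + 65/2)*(-12628) = (6897/206)*(-12628) = -43547658/103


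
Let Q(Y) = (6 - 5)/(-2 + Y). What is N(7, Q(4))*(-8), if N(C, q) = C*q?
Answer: -28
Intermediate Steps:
Q(Y) = 1/(-2 + Y)
N(7, Q(4))*(-8) = (7/(-2 + 4))*(-8) = (7/2)*(-8) = -28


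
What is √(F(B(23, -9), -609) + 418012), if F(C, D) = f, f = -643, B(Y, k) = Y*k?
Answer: √417369 ≈ 646.04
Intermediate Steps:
F(C, D) = -643
√(F(B(23, -9), -609) + 418012) = √(-643 + 418012) = √417369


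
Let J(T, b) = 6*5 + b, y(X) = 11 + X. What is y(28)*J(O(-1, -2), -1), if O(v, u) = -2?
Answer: 1131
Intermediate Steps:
J(T, b) = 30 + b
y(28)*J(O(-1, -2), -1) = (11 + 28)*(30 - 1) = 39*29 = 1131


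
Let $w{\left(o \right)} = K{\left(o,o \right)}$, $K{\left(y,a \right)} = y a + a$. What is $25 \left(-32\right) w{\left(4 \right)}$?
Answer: $-16000$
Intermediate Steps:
$K{\left(y,a \right)} = a + a y$ ($K{\left(y,a \right)} = a y + a = a + a y$)
$w{\left(o \right)} = o \left(1 + o\right)$
$25 \left(-32\right) w{\left(4 \right)} = 25 \left(-32\right) 4 \left(1 + 4\right) = - 800 \cdot 4 \cdot 5 = \left(-800\right) 20 = -16000$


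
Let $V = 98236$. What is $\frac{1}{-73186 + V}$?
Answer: $\frac{1}{25050} \approx 3.992 \cdot 10^{-5}$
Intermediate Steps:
$\frac{1}{-73186 + V} = \frac{1}{-73186 + 98236} = \frac{1}{25050}$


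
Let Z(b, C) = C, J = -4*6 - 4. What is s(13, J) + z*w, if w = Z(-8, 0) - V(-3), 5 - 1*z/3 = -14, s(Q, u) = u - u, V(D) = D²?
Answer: -513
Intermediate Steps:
J = -28 (J = -24 - 4 = -28)
s(Q, u) = 0
z = 57 (z = 15 - 3*(-14) = 15 + 42 = 57)
w = -9 (w = 0 - 1*(-3)² = 0 - 1*9 = 0 - 9 = -9)
s(13, J) + z*w = 0 + 57*(-9) = 0 - 513 = -513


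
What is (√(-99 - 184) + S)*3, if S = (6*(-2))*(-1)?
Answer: 36 + 3*I*√283 ≈ 36.0 + 50.468*I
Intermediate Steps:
S = 12 (S = -12*(-1) = 12)
(√(-99 - 184) + S)*3 = (√(-99 - 184) + 12)*3 = (√(-283) + 12)*3 = (I*√283 + 12)*3 = (12 + I*√283)*3 = 36 + 3*I*√283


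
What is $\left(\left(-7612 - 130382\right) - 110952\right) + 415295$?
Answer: $166349$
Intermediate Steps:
$\left(\left(-7612 - 130382\right) - 110952\right) + 415295 = \left(-137994 - 110952\right) + 415295 = -248946 + 415295 = 166349$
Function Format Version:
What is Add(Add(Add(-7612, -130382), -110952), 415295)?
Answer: 166349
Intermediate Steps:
Add(Add(Add(-7612, -130382), -110952), 415295) = Add(Add(-137994, -110952), 415295) = Add(-248946, 415295) = 166349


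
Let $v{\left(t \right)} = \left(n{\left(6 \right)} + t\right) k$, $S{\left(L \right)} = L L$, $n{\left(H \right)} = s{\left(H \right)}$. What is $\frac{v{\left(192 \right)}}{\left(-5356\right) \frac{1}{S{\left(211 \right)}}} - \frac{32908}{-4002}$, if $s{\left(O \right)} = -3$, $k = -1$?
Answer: $\frac{16925480093}{10717356} \approx 1579.3$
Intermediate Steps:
$n{\left(H \right)} = -3$
$S{\left(L \right)} = L^{2}$
$v{\left(t \right)} = 3 - t$ ($v{\left(t \right)} = \left(-3 + t\right) \left(-1\right) = 3 - t$)
$\frac{v{\left(192 \right)}}{\left(-5356\right) \frac{1}{S{\left(211 \right)}}} - \frac{32908}{-4002} = \frac{3 - 192}{\left(-5356\right) \frac{1}{211^{2}}} - \frac{32908}{-4002} = \frac{3 - 192}{\left(-5356\right) \frac{1}{44521}} - - \frac{16454}{2001} = - \frac{189}{\left(-5356\right) \frac{1}{44521}} + \frac{16454}{2001} = - \frac{189}{- \frac{5356}{44521}} + \frac{16454}{2001} = \left(-189\right) \left(- \frac{44521}{5356}\right) + \frac{16454}{2001} = \frac{8414469}{5356} + \frac{16454}{2001} = \frac{16925480093}{10717356}$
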